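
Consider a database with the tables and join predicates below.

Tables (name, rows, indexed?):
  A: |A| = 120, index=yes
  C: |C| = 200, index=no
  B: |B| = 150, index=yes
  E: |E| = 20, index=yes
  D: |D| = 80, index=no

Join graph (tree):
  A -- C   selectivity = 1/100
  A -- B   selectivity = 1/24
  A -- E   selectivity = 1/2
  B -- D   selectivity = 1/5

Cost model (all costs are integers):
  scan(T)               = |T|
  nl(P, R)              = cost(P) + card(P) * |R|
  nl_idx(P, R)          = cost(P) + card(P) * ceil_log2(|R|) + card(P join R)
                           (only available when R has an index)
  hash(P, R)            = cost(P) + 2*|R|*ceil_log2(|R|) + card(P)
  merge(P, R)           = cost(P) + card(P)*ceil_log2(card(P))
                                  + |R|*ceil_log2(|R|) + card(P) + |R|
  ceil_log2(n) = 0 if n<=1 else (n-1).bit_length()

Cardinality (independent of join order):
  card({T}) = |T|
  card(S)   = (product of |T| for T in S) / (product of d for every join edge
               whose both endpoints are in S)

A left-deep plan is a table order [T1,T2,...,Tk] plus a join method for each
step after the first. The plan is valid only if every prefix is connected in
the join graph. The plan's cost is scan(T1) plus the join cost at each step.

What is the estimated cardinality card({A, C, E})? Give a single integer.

Tables in S: A(120), C(200), E(20)
Edges inside S: A-C(d=100), A-E(d=2)
numerator = 120 * 200 * 20 = 480000
denominator = 100 * 2 = 200
card(S) = 480000 / 200 = 2400

2400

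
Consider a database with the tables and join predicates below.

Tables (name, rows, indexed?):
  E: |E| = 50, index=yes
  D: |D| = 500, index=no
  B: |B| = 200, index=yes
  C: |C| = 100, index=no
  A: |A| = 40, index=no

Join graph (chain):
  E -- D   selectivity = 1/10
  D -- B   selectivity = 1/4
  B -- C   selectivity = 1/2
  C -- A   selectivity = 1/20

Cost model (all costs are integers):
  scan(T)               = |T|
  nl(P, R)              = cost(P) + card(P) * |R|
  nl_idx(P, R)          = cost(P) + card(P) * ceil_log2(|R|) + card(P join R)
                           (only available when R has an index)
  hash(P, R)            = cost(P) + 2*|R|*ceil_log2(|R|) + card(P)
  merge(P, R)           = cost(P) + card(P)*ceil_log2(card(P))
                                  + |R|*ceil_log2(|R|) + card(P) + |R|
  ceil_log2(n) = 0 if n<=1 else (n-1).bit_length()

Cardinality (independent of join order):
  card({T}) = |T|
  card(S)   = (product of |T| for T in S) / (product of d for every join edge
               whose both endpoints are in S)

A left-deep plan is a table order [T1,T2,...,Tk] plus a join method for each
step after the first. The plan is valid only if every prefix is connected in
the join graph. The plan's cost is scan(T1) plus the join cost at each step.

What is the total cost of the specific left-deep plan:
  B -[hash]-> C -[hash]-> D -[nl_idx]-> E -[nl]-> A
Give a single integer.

step 1: scan B: cost=200, card=200
step 2: join C via hash
    card(P join C) = 200*100/(2) = 10000
    cost = 200 + 2*100*7 + 200 = 1800
step 3: join D via hash
    card(P join D) = 10000*500/(4) = 1250000
    cost = 1800 + 2*500*9 + 10000 = 20800
step 4: join E via nl_idx
    card(P join E) = 1250000*50/(10) = 6250000
    cost = 20800 + 1250000*6 + 6250000 = 13770800
step 5: join A via nl
    card(P join A) = 6250000*40/(20) = 12500000
    cost = 13770800 + 6250000*40 = 263770800

263770800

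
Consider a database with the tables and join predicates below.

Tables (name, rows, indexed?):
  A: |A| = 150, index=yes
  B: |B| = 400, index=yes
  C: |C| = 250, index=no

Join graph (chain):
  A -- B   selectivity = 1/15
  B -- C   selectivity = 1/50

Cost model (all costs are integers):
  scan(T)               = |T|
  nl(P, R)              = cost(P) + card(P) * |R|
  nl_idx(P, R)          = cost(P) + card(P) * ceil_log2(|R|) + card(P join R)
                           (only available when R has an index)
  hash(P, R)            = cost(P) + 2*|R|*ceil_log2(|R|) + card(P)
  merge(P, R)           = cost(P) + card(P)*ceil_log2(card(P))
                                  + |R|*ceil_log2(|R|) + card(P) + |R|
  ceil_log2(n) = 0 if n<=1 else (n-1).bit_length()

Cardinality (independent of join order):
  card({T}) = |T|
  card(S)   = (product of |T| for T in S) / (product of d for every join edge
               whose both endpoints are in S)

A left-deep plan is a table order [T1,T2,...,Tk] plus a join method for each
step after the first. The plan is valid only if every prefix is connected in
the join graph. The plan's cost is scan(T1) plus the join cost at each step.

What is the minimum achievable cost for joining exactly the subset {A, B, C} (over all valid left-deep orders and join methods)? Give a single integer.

8900

Selinger DP over subsets of {A,B,C}:
  {A}: scan cost=150, card=150
  {B}: scan cost=400, card=400
  {C}: scan cost=250, card=250
  {AB}: card=4000; try (A,hash)→3200, (B,merge)→5500, (B,nl_idx)→5500, (A,merge)→5750, (B,hash)→7500, (A,nl_idx)→7600 …(+2); best=3200 via (A,hash)
  {BC}: card=2000; try (B,nl_idx)→4500, (C,hash)→4800, (B,merge)→6500, (C,merge)→6650, (B,hash)→7700, (B,nl)→100250 …(+1); best=4500 via (B,nl_idx)
  {ABC}: card=20000; try (A,hash)→8900, (C,hash)→11200, (A,merge)→29850, (A,nl_idx)→40500, (C,merge)→57450, (A,nl)→304500 …(+1); best=8900 via (A,hash)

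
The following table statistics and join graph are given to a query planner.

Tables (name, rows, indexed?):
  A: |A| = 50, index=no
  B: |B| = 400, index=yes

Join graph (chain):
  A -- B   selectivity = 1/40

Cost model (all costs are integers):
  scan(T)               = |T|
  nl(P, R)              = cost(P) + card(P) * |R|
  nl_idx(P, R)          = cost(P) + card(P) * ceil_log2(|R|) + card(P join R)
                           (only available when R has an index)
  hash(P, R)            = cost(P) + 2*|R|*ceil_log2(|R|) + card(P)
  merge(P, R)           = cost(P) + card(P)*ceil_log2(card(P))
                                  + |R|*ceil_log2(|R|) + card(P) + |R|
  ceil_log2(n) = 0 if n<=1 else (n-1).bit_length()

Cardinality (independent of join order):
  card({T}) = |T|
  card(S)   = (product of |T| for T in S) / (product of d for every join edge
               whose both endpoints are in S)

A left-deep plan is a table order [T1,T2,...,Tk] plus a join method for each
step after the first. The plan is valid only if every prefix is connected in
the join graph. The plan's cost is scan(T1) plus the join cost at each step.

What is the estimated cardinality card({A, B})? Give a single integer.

500

Tables in S: A(50), B(400)
Edges inside S: A-B(d=40)
numerator = 50 * 400 = 20000
denominator = 40 = 40
card(S) = 20000 / 40 = 500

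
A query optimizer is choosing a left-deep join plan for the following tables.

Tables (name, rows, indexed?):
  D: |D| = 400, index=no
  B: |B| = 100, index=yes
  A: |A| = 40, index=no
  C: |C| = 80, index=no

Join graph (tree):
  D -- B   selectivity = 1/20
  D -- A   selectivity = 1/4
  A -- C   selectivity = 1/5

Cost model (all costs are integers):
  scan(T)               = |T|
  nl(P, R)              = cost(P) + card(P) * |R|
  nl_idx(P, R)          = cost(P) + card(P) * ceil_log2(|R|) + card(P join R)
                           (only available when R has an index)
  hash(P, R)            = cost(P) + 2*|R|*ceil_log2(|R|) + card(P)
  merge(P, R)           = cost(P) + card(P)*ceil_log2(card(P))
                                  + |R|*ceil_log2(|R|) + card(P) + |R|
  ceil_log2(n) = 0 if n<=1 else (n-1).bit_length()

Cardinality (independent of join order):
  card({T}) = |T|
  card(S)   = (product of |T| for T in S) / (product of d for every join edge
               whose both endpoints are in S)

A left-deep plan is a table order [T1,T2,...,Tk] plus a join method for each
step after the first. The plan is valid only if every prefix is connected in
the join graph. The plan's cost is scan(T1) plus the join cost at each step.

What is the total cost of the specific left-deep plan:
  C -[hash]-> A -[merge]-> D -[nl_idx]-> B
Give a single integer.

step 1: scan C: cost=80, card=80
step 2: join A via hash
    card(P join A) = 80*40/(5) = 640
    cost = 80 + 2*40*6 + 80 = 640
step 3: join D via merge
    card(P join D) = 640*400/(4) = 64000
    cost = 640 + 640*10 + 400*9 + 640 + 400 = 11680
step 4: join B via nl_idx
    card(P join B) = 64000*100/(20) = 320000
    cost = 11680 + 64000*7 + 320000 = 779680

779680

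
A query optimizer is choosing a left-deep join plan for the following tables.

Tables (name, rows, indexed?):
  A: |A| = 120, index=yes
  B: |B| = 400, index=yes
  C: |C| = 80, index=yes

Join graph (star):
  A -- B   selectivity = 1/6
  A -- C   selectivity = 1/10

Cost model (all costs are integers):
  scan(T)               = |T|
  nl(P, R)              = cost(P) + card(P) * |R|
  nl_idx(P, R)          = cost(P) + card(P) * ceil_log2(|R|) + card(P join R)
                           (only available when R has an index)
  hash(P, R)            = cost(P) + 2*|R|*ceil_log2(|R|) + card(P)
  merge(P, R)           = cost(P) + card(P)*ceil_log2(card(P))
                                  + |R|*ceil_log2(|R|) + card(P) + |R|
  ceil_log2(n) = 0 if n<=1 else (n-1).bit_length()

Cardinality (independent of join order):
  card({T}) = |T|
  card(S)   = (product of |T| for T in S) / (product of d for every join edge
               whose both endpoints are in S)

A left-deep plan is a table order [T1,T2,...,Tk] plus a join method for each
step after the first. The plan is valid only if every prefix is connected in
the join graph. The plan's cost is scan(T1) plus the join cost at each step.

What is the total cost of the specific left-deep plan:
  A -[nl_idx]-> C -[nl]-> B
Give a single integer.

385920

step 1: scan A: cost=120, card=120
step 2: join C via nl_idx
    card(P join C) = 120*80/(10) = 960
    cost = 120 + 120*7 + 960 = 1920
step 3: join B via nl
    card(P join B) = 960*400/(6) = 64000
    cost = 1920 + 960*400 = 385920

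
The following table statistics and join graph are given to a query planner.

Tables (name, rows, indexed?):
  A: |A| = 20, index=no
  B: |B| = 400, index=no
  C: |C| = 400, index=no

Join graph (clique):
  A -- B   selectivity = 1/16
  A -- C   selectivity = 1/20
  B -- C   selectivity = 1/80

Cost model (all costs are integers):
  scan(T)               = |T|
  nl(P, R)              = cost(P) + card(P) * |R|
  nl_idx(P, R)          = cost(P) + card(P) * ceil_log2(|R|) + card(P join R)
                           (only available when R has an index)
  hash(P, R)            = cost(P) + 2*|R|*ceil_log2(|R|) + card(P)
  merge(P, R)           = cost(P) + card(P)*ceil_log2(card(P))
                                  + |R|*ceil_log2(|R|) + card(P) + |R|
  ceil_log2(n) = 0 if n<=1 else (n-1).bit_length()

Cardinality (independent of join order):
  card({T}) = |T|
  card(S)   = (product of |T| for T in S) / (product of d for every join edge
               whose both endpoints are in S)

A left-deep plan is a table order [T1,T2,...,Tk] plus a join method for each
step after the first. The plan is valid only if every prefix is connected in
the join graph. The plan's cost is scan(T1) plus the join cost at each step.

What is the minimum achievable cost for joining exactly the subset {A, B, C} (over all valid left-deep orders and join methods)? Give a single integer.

Selinger DP over subsets of {A,B,C}:
  {A}: scan cost=20, card=20
  {B}: scan cost=400, card=400
  {C}: scan cost=400, card=400
  {AB}: card=500; try (A,hash)→1000, (B,merge)→4140, (A,merge)→4520, (B,hash)→7240, (B,nl)→8020, (A,nl)→8400; best=1000 via (A,hash)
  {AC}: card=400; try (A,hash)→1000, (C,merge)→4140, (A,merge)→4520, (C,hash)→7240, (C,nl)→8020, (A,nl)→8400; best=1000 via (A,hash)
  {BC}: card=2000; try (C,hash)→8000, (B,hash)→8000, (C,merge)→8400, (B,merge)→8400, (C,nl)→160400, (B,nl)→160400; best=8000 via (C,hash)
  {ABC}: card=125; try (B,hash)→8600, (C,hash)→8700, (B,merge)→9000, (C,merge)→10000, (A,hash)→10200, (A,merge)→32120 …(+3); best=8600 via (B,hash)

8600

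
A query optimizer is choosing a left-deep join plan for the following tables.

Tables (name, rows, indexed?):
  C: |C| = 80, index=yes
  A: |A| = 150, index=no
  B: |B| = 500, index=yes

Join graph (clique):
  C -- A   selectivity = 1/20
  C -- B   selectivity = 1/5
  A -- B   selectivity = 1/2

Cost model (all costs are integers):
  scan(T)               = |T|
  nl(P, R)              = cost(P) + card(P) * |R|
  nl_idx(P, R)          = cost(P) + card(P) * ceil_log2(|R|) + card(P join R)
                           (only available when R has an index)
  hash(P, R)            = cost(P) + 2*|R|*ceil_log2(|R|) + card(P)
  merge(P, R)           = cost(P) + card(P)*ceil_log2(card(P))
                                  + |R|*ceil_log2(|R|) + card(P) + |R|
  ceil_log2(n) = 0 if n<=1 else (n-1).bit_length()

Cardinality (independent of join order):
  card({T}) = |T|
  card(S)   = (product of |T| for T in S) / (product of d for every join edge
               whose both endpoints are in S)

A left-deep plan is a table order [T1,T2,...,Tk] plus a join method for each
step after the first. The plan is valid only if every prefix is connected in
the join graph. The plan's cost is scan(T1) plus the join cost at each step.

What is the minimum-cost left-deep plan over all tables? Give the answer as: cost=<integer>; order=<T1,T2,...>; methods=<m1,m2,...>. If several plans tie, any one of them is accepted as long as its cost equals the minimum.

Selinger DP (subsets sized 1..n):
  {C}: scan cost=80, card=80
  {A}: scan cost=150, card=150
  {B}: scan cost=500, card=500
  {AC}: card=600; try (C,hash)→1420, (C,nl_idx)→1800, (A,merge)→2070, (C,merge)→2140, (A,hash)→2560, (A,nl)→12080 …(+1); best=1420 via (C,hash)
  {BC}: card=8000; try (C,hash)→2120, (B,merge)→5720, (C,merge)→6140, (B,nl_idx)→8800, (B,hash)→9160, (C,nl_idx)→12000 …(+2); best=2120 via (C,hash)
  {AB}: card=37500; try (A,hash)→3400, (B,merge)→6500, (A,merge)→6850, (B,hash)→9300, (B,nl_idx)→39000, (B,nl)→75150 …(+1); best=3400 via (A,hash)
  {ABC}: card=30000; try (B,hash)→11020, (A,hash)→12520, (B,merge)→13020, (B,nl_idx)→36820, (C,hash)→42020, (A,merge)→115470 …(+5); best=11020 via (B,hash)

cost=11020; order=A,C,B; methods=hash,hash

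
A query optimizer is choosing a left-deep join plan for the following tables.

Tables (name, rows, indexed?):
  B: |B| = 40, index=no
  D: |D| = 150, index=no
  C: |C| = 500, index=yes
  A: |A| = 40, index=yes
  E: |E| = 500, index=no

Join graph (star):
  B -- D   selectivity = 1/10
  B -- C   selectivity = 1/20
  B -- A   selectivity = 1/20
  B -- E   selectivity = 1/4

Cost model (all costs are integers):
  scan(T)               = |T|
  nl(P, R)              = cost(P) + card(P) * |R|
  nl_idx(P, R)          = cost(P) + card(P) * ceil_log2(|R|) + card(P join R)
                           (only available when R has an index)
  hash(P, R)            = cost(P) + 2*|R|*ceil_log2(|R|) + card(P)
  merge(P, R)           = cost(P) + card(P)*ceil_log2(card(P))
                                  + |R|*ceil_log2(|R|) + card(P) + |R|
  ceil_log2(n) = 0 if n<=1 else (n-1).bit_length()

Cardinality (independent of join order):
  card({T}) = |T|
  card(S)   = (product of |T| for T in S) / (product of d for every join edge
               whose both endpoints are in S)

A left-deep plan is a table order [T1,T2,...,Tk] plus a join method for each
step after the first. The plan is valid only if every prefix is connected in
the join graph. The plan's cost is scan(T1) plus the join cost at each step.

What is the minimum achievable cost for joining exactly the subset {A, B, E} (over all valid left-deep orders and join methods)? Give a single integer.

6000

Selinger DP over subsets of {A,B,E}:
  {B}: scan cost=40, card=40
  {A}: scan cost=40, card=40
  {E}: scan cost=500, card=500
  {AB}: card=80; try (A,nl_idx)→360, (B,hash)→560, (A,hash)→560, (B,merge)→600, (A,merge)→600, (B,nl)→1640 …(+1); best=360 via (A,nl_idx)
  {BE}: card=5000; try (B,hash)→1480, (E,merge)→5320, (B,merge)→5780, (E,hash)→9080, (E,nl)→20040, (B,nl)→20500; best=1480 via (B,hash)
  {ABE}: card=10000; try (E,merge)→6000, (A,hash)→6960, (E,hash)→9440, (E,nl)→40360, (A,nl_idx)→41480, (A,merge)→71760 …(+1); best=6000 via (E,merge)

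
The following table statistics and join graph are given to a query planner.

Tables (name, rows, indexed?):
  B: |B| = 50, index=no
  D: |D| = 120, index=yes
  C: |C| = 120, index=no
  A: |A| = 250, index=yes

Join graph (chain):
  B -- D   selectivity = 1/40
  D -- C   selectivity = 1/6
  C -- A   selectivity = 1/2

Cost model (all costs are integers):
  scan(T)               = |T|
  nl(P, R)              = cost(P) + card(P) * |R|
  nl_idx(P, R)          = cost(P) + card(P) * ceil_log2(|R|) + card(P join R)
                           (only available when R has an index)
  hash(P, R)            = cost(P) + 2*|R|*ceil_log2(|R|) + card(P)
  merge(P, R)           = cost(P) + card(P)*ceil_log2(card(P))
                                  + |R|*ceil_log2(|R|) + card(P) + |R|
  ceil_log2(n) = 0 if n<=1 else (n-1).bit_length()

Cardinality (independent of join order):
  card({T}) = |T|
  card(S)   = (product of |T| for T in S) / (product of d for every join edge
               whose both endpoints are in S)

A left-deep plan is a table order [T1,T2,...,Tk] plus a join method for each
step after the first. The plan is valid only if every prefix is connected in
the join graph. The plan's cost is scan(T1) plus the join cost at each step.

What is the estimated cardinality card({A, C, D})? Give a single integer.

Tables in S: A(250), C(120), D(120)
Edges inside S: D-C(d=6), C-A(d=2)
numerator = 250 * 120 * 120 = 3600000
denominator = 6 * 2 = 12
card(S) = 3600000 / 12 = 300000

300000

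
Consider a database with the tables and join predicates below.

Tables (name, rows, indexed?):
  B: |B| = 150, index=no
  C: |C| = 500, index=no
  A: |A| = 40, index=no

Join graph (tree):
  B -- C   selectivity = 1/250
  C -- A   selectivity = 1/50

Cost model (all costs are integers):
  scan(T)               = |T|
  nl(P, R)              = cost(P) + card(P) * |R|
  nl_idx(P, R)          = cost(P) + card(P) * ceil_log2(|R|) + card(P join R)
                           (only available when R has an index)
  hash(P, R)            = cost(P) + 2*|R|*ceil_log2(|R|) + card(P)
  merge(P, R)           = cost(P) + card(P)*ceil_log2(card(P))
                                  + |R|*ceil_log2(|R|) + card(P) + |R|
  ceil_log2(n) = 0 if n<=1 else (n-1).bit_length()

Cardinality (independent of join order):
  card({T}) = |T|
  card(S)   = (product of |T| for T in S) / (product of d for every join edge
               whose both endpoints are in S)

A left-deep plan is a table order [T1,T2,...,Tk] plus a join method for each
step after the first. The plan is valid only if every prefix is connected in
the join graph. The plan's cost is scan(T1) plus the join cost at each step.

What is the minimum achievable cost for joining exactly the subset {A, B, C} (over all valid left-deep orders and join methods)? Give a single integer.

4180

Selinger DP over subsets of {A,B,C}:
  {B}: scan cost=150, card=150
  {C}: scan cost=500, card=500
  {A}: scan cost=40, card=40
  {BC}: card=300; try (B,hash)→3400, (C,merge)→6500, (B,merge)→6850, (C,hash)→9300, (C,nl)→75150, (B,nl)→75500; best=3400 via (B,hash)
  {AC}: card=400; try (A,hash)→1480, (C,merge)→5320, (A,merge)→5780, (C,hash)→9080, (C,nl)→20040, (A,nl)→20500; best=1480 via (A,hash)
  {ABC}: card=240; try (A,hash)→4180, (B,hash)→4280, (A,merge)→6680, (B,merge)→6830, (A,nl)→15400, (B,nl)→61480; best=4180 via (A,hash)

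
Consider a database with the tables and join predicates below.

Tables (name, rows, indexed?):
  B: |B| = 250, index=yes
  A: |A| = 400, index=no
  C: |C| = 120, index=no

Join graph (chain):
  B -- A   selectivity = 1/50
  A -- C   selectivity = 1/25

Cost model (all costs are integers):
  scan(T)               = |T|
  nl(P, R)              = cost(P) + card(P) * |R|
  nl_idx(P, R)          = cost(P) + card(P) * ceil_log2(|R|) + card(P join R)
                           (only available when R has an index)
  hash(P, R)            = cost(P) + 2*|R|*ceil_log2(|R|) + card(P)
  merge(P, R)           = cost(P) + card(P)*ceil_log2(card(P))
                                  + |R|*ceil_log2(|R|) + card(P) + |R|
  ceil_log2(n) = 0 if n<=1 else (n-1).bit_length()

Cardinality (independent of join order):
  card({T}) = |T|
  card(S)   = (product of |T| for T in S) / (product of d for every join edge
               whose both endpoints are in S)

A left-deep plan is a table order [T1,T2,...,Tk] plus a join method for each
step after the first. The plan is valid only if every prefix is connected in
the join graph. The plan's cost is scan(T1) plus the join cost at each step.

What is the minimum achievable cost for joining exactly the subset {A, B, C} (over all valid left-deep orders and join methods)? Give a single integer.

Selinger DP over subsets of {A,B,C}:
  {B}: scan cost=250, card=250
  {A}: scan cost=400, card=400
  {C}: scan cost=120, card=120
  {AB}: card=2000; try (B,hash)→4800, (B,nl_idx)→5600, (A,merge)→6500, (B,merge)→6650, (A,hash)→7700, (A,nl)→100250 …(+1); best=4800 via (B,hash)
  {AC}: card=1920; try (C,hash)→2480, (A,merge)→5080, (C,merge)→5360, (A,hash)→7440, (A,nl)→48120, (C,nl)→48400; best=2480 via (C,hash)
  {ABC}: card=9600; try (B,hash)→8400, (C,hash)→8480, (B,nl_idx)→27440, (B,merge)→27770, (C,merge)→29760, (C,nl)→244800 …(+1); best=8400 via (B,hash)

8400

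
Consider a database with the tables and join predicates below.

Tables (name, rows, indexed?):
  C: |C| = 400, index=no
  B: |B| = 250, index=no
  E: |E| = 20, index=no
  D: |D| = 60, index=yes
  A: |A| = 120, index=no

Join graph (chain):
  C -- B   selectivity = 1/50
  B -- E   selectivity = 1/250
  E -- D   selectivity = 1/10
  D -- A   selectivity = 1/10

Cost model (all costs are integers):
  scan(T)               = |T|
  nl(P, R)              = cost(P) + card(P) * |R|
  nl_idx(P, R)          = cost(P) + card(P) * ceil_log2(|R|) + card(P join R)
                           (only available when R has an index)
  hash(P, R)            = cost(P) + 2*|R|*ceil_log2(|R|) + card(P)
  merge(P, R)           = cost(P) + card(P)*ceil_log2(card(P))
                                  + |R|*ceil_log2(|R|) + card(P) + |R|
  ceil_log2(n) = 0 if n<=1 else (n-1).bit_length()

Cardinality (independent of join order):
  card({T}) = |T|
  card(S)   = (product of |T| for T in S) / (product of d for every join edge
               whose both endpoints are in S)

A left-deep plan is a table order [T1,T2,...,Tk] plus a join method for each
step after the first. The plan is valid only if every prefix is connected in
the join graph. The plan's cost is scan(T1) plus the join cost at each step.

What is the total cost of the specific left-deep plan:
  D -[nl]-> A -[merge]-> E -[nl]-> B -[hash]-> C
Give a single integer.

383940

step 1: scan D: cost=60, card=60
step 2: join A via nl
    card(P join A) = 60*120/(10) = 720
    cost = 60 + 60*120 = 7260
step 3: join E via merge
    card(P join E) = 720*20/(10) = 1440
    cost = 7260 + 720*10 + 20*5 + 720 + 20 = 15300
step 4: join B via nl
    card(P join B) = 1440*250/(250) = 1440
    cost = 15300 + 1440*250 = 375300
step 5: join C via hash
    card(P join C) = 1440*400/(50) = 11520
    cost = 375300 + 2*400*9 + 1440 = 383940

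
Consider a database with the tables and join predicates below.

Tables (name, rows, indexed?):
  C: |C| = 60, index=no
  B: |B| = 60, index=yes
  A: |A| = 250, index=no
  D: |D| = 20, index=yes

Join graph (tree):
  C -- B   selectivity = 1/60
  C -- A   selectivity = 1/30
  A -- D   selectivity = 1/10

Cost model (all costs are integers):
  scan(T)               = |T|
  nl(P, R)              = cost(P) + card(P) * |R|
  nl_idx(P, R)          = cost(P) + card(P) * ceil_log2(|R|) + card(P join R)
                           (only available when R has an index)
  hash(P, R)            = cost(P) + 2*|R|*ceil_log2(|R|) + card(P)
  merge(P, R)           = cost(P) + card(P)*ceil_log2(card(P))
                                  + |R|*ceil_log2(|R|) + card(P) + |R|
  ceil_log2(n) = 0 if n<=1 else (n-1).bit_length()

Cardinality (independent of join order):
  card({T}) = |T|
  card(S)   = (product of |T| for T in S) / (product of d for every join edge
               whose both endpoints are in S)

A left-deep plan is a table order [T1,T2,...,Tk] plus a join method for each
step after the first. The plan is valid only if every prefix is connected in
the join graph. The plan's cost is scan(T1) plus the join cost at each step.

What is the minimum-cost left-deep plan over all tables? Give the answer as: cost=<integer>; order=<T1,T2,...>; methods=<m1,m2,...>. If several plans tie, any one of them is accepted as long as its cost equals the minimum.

Selinger DP (subsets sized 1..n):
  {C}: scan cost=60, card=60
  {B}: scan cost=60, card=60
  {A}: scan cost=250, card=250
  {D}: scan cost=20, card=20
  {BC}: card=60; try (B,nl_idx)→480, (C,hash)→840, (B,hash)→840, (C,merge)→900, (B,merge)→900, (C,nl)→3660 …(+1); best=480 via (B,nl_idx)
  {AC}: card=500; try (C,hash)→1220, (A,merge)→2730, (C,merge)→2920, (A,hash)→4120, (A,nl)→15060, (C,nl)→15250; best=1220 via (C,hash)
  {AD}: card=500; try (D,hash)→700, (D,nl_idx)→2000, (A,merge)→2390, (D,merge)→2620, (A,hash)→4040, (A,nl)→5020 …(+1); best=700 via (D,hash)
  {ABC}: card=500; try (B,hash)→2440, (A,merge)→3150, (A,hash)→4540, (B,nl_idx)→4720, (B,merge)→6640, (A,nl)→15480 …(+1); best=2440 via (B,hash)
  {ACD}: card=1000; try (D,hash)→1920, (C,hash)→1920, (D,nl_idx)→4720, (C,merge)→6120, (D,merge)→6340, (D,nl)→11220 …(+1); best=1920 via (D,hash)
  {ABCD}: card=1000; try (D,hash)→3140, (B,hash)→3640, (D,nl_idx)→5940, (D,merge)→7560, (B,nl_idx)→8920, (D,nl)→12440 …(+2); best=3140 via (D,hash)

cost=3140; order=A,C,B,D; methods=hash,hash,hash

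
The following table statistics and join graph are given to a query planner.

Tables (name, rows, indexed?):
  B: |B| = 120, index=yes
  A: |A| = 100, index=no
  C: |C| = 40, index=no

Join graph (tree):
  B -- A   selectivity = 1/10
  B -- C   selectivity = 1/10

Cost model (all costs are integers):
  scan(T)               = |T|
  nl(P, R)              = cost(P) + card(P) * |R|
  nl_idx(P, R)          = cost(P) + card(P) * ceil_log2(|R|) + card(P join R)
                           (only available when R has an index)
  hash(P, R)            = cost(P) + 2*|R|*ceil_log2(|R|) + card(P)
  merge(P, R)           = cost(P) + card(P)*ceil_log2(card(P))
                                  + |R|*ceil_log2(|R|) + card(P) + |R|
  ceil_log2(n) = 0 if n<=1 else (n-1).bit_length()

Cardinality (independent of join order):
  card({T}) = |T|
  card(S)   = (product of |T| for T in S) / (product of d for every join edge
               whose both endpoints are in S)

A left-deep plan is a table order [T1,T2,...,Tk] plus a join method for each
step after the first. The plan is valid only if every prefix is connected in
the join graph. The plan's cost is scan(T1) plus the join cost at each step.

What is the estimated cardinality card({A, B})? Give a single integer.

Tables in S: A(100), B(120)
Edges inside S: B-A(d=10)
numerator = 100 * 120 = 12000
denominator = 10 = 10
card(S) = 12000 / 10 = 1200

1200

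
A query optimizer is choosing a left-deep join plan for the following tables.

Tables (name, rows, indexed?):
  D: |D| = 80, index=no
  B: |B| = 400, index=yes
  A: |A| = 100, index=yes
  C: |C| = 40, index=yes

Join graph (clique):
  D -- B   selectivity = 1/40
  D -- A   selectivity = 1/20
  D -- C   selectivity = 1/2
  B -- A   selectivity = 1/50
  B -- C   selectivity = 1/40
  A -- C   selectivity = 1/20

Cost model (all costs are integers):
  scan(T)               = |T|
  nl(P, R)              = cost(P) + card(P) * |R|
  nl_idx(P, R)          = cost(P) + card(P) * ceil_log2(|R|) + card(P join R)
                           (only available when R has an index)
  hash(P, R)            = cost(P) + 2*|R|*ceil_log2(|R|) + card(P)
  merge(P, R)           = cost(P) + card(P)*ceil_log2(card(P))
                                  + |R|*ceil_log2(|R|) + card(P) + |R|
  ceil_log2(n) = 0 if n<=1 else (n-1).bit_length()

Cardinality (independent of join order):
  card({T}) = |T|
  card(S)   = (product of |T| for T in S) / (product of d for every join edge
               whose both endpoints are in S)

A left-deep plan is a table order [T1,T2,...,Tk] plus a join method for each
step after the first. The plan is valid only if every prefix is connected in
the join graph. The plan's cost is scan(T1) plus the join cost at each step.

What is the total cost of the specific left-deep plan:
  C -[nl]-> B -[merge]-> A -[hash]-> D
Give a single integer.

step 1: scan C: cost=40, card=40
step 2: join B via nl
    card(P join B) = 40*400/(40) = 400
    cost = 40 + 40*400 = 16040
step 3: join A via merge
    card(P join A) = 400*100/(50*20) = 40
    cost = 16040 + 400*9 + 100*7 + 400 + 100 = 20840
step 4: join D via hash
    card(P join D) = 40*80/(40*20*2) = 2
    cost = 20840 + 2*80*7 + 40 = 22000

22000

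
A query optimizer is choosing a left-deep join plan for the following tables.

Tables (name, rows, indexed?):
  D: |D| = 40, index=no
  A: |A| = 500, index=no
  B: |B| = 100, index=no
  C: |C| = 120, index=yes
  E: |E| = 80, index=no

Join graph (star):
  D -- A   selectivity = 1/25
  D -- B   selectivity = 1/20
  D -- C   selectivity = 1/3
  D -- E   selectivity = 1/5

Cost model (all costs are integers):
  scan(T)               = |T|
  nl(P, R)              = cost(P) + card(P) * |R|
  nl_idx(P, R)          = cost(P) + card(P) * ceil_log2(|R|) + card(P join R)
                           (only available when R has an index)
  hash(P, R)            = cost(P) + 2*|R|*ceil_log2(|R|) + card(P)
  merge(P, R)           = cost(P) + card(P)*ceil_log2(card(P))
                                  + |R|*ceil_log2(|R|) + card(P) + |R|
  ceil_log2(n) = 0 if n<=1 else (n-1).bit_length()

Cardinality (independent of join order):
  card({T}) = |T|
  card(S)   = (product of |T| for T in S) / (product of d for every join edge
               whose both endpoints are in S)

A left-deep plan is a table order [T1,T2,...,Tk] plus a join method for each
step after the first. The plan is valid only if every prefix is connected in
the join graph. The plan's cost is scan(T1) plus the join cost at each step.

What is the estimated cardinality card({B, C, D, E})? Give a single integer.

128000

Tables in S: B(100), C(120), D(40), E(80)
Edges inside S: D-B(d=20), D-C(d=3), D-E(d=5)
numerator = 100 * 120 * 40 * 80 = 38400000
denominator = 20 * 3 * 5 = 300
card(S) = 38400000 / 300 = 128000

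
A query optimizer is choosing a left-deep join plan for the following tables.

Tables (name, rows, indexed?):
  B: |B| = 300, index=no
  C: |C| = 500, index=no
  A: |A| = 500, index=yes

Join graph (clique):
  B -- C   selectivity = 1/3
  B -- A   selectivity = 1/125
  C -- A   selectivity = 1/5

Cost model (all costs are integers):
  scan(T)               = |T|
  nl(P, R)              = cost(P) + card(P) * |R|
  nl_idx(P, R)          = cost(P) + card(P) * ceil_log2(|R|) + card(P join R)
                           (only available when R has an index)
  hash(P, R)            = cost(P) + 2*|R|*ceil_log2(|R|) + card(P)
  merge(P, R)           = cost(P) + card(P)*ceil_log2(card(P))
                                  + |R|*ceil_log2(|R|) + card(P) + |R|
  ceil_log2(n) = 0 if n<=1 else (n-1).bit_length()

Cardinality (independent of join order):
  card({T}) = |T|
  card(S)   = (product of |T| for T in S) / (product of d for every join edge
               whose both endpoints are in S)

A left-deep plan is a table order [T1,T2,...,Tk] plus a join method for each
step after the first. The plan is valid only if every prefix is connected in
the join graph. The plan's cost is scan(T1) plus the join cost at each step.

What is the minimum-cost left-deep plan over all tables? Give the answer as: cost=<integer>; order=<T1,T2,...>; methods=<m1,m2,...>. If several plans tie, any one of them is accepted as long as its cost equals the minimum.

Selinger DP (subsets sized 1..n):
  {B}: scan cost=300, card=300
  {C}: scan cost=500, card=500
  {A}: scan cost=500, card=500
  {BC}: card=50000; try (B,hash)→6400, (C,merge)→8300, (B,merge)→8500, (C,hash)→9600, (C,nl)→150300, (B,nl)→150500; best=6400 via (B,hash)
  {AB}: card=1200; try (A,nl_idx)→4200, (B,hash)→6400, (A,merge)→8300, (B,merge)→8500, (A,hash)→9600, (A,nl)→150300 …(+1); best=4200 via (A,nl_idx)
  {AC}: card=50000; try (C,hash)→10000, (A,hash)→10000, (C,merge)→10500, (A,merge)→10500, (A,nl_idx)→55000, (C,nl)→250500 …(+1); best=10000 via (C,hash)
  {ABC}: card=40000; try (C,hash)→14400, (C,merge)→23600, (B,hash)→65400, (A,hash)→65400, (A,nl_idx)→496400, (C,nl)→604200 …(+4); best=14400 via (C,hash)

cost=14400; order=B,A,C; methods=nl_idx,hash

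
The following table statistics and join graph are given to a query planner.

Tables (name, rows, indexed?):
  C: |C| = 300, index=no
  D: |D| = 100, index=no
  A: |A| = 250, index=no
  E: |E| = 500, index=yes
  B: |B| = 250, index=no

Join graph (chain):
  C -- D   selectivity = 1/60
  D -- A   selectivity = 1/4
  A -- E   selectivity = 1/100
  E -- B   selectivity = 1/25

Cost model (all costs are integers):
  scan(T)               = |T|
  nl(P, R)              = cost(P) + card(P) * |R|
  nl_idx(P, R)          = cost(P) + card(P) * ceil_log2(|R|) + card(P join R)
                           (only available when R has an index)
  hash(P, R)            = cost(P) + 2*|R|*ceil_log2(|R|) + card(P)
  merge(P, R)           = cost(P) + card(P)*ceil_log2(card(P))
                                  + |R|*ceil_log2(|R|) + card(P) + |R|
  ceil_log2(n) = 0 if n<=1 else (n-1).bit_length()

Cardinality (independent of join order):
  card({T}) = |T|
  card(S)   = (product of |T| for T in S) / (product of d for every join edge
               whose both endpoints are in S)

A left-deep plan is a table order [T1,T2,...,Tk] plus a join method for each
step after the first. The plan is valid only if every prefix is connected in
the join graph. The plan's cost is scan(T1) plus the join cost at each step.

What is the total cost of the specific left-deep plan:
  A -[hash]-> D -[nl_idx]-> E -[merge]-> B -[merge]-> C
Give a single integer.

step 1: scan A: cost=250, card=250
step 2: join D via hash
    card(P join D) = 250*100/(4) = 6250
    cost = 250 + 2*100*7 + 250 = 1900
step 3: join E via nl_idx
    card(P join E) = 6250*500/(100) = 31250
    cost = 1900 + 6250*9 + 31250 = 89400
step 4: join B via merge
    card(P join B) = 31250*250/(25) = 312500
    cost = 89400 + 31250*15 + 250*8 + 31250 + 250 = 591650
step 5: join C via merge
    card(P join C) = 312500*300/(60) = 1562500
    cost = 591650 + 312500*19 + 300*9 + 312500 + 300 = 6844650

6844650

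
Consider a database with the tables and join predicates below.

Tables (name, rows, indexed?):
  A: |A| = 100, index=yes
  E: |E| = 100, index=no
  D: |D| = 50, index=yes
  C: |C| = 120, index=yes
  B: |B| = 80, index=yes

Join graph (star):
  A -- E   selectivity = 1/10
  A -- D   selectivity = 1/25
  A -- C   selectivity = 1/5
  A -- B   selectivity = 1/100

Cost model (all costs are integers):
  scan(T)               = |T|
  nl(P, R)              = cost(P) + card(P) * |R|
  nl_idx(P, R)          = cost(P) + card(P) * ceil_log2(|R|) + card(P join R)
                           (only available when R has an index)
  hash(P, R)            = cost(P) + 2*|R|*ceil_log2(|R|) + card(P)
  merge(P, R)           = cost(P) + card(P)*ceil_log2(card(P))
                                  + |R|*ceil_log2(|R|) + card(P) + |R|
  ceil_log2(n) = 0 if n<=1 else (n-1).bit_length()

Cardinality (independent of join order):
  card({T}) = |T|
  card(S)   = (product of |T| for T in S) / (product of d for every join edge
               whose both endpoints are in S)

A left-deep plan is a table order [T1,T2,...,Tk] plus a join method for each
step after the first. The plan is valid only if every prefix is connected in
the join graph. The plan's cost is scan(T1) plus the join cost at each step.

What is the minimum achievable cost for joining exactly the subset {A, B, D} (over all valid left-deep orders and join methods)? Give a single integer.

Selinger DP over subsets of {A,B,D}:
  {A}: scan cost=100, card=100
  {D}: scan cost=50, card=50
  {B}: scan cost=80, card=80
  {AD}: card=200; try (A,nl_idx)→600, (D,hash)→800, (D,nl_idx)→900, (A,merge)→1200, (D,merge)→1250, (A,hash)→1500 …(+2); best=600 via (A,nl_idx)
  {AB}: card=80; try (A,nl_idx)→720, (B,nl_idx)→880, (B,hash)→1320, (A,merge)→1520, (B,merge)→1540, (A,hash)→1560 …(+2); best=720 via (A,nl_idx)
  {ABD}: card=160; try (D,nl_idx)→1360, (D,hash)→1400, (D,merge)→1710, (B,hash)→1920, (B,nl_idx)→2160, (B,merge)→3040 …(+2); best=1360 via (D,nl_idx)

1360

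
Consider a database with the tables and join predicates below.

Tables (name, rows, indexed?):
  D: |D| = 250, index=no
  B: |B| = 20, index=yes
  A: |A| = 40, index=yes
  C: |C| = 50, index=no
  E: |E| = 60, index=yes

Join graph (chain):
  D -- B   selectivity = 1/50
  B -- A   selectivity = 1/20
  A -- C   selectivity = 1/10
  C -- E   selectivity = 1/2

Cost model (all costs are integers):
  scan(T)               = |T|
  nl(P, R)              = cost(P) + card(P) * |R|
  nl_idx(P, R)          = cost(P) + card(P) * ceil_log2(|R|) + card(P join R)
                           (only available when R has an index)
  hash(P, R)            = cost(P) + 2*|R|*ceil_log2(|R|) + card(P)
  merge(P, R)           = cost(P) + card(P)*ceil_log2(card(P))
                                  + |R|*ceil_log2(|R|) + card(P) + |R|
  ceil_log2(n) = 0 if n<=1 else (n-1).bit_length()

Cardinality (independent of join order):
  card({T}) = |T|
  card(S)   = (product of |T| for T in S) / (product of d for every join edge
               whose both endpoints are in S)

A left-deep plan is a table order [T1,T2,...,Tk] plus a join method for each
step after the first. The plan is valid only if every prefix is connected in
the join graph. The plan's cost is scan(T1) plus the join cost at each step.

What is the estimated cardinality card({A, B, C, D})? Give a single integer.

Tables in S: A(40), B(20), C(50), D(250)
Edges inside S: D-B(d=50), B-A(d=20), A-C(d=10)
numerator = 40 * 20 * 50 * 250 = 10000000
denominator = 50 * 20 * 10 = 10000
card(S) = 10000000 / 10000 = 1000

1000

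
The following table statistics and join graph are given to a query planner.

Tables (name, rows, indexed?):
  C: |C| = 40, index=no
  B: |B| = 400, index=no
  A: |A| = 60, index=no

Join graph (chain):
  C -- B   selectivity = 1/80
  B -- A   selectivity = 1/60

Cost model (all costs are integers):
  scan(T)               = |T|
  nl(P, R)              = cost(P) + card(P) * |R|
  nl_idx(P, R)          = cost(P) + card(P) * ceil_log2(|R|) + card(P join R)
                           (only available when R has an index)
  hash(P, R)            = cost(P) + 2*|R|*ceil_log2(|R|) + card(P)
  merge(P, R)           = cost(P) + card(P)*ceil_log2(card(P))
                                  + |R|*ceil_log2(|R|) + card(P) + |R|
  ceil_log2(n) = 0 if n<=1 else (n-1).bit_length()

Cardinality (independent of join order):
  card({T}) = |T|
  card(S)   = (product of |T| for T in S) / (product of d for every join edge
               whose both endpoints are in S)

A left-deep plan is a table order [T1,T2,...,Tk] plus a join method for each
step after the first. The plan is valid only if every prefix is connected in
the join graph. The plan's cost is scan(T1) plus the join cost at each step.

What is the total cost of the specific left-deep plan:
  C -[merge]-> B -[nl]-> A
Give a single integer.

step 1: scan C: cost=40, card=40
step 2: join B via merge
    card(P join B) = 40*400/(80) = 200
    cost = 40 + 40*6 + 400*9 + 40 + 400 = 4320
step 3: join A via nl
    card(P join A) = 200*60/(60) = 200
    cost = 4320 + 200*60 = 16320

16320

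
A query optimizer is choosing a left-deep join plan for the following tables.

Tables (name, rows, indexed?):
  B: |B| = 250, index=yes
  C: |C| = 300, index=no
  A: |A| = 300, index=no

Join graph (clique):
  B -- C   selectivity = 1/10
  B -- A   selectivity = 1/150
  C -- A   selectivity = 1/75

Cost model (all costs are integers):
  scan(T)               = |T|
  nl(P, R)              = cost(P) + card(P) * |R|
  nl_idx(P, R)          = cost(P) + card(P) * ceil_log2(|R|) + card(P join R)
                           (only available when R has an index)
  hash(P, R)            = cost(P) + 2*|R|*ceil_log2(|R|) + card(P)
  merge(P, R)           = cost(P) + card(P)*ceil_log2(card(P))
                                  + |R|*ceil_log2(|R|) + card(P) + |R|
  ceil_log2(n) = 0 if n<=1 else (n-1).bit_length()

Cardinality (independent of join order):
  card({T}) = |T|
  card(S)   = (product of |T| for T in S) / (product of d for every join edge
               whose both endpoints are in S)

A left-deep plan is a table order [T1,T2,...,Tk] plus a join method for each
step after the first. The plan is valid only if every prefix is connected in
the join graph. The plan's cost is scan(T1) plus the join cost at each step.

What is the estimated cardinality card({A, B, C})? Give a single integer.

200

Tables in S: A(300), B(250), C(300)
Edges inside S: B-C(d=10), B-A(d=150), C-A(d=75)
numerator = 300 * 250 * 300 = 22500000
denominator = 10 * 150 * 75 = 112500
card(S) = 22500000 / 112500 = 200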